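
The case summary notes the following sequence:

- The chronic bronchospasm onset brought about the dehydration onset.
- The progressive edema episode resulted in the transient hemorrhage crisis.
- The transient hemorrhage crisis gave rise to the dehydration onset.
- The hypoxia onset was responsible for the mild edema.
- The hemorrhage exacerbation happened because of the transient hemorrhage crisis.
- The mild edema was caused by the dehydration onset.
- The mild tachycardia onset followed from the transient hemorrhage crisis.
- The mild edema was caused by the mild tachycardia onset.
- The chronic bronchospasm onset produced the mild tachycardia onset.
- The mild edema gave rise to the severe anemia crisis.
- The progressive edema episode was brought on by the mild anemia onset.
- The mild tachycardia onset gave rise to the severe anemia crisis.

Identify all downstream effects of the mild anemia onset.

the dehydration onset, the hemorrhage exacerbation, the mild edema, the mild tachycardia onset, the progressive edema episode, the severe anemia crisis, the transient hemorrhage crisis

Direct effects: the progressive edema episode.
2 steps out: the transient hemorrhage crisis.
3 steps out: the hemorrhage exacerbation, the dehydration onset, the mild tachycardia onset.
4 steps out: the mild edema, the severe anemia crisis.
Not reachable from it: the hypoxia onset, the chronic bronchospasm onset.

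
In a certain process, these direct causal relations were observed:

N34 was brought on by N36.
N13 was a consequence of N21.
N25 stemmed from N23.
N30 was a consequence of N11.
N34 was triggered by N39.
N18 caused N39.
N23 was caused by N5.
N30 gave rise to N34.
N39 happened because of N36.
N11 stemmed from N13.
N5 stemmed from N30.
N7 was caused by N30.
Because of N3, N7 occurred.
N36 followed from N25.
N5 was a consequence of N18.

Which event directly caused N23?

Upstream contributors include N21, N13, N11, N18, N30, but only N5 feeds directly into N23.

N5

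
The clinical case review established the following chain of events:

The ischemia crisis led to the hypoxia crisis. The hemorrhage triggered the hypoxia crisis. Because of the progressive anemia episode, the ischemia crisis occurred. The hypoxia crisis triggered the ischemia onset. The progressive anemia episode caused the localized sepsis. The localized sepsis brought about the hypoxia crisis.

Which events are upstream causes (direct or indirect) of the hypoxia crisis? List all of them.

Immediate causes of the hypoxia crisis: the hemorrhage, the localized sepsis, the ischemia crisis.
Further upstream: the progressive anemia episode.

the hemorrhage, the ischemia crisis, the localized sepsis, the progressive anemia episode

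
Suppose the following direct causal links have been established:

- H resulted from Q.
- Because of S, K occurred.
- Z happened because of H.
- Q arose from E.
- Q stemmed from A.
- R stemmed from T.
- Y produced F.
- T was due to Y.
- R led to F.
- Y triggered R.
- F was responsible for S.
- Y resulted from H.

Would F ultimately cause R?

No

F leads to S, K; R is not among them.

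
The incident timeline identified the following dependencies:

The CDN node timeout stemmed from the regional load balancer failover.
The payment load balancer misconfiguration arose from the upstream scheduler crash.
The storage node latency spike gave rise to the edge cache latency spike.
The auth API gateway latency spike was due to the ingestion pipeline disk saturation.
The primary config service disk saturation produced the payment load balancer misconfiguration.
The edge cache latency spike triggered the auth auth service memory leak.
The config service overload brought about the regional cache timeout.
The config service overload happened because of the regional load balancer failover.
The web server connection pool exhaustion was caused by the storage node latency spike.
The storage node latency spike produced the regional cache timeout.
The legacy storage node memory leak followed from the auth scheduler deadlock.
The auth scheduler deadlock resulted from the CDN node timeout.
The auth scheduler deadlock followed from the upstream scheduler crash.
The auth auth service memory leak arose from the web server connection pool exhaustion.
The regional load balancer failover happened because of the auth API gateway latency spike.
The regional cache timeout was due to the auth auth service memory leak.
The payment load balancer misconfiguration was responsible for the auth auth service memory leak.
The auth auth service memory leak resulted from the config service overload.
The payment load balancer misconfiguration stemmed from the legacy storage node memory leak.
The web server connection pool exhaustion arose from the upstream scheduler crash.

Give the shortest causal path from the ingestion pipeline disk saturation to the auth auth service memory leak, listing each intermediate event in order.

the ingestion pipeline disk saturation → the auth API gateway latency spike → the regional load balancer failover → the config service overload → the auth auth service memory leak

the ingestion pipeline disk saturation → the auth API gateway latency spike
the auth API gateway latency spike → the regional load balancer failover
the regional load balancer failover → the config service overload
the config service overload → the auth auth service memory leak
Length: 4 steps.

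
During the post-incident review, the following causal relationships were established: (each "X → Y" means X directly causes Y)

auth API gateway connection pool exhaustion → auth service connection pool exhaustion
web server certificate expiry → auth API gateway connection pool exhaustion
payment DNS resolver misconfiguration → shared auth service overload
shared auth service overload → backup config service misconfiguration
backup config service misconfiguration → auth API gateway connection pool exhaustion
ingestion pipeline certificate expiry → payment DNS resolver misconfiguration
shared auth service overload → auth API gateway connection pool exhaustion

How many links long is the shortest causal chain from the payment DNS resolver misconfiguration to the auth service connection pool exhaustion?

Shortest chain: the payment DNS resolver misconfiguration → the shared auth service overload → the auth API gateway connection pool exhaustion → the auth service connection pool exhaustion.

3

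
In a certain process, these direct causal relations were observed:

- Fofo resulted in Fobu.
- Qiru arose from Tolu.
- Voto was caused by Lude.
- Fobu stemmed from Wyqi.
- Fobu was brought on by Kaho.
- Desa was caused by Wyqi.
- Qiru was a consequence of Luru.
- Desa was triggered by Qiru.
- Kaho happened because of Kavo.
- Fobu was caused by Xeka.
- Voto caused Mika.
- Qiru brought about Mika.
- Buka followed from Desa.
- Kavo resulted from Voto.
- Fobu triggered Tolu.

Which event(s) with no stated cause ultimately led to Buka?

Tracing upstream from Buka: Buka ← Desa ← Qiru ← Tolu ← Fobu ← Kaho ← Kavo ← Voto ← Lude.
A separate upstream branch: Buka ← Desa ← Qiru ← Luru.
A separate upstream branch: Buka ← Desa ← Qiru ← Tolu ← Fobu ← Fofo.
A separate upstream branch: Buka ← Desa ← Wyqi.
A separate upstream branch: Buka ← Desa ← Qiru ← Tolu ← Fobu ← Xeka.
Each of those chain origins has no stated cause.

Fofo, Lude, Luru, Wyqi, Xeka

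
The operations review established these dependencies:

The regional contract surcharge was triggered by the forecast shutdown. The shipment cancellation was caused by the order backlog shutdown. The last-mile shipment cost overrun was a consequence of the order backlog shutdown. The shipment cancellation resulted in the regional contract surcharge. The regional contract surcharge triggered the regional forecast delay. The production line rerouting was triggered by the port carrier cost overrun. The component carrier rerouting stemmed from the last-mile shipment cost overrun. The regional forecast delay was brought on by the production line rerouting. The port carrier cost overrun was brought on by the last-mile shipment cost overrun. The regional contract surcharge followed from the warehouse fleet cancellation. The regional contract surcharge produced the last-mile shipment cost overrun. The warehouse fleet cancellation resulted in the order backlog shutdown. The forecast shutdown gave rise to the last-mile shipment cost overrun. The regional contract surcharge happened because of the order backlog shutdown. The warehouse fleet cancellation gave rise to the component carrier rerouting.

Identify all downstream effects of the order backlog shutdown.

the component carrier rerouting, the last-mile shipment cost overrun, the port carrier cost overrun, the production line rerouting, the regional contract surcharge, the regional forecast delay, the shipment cancellation

Direct effects: the shipment cancellation, the regional contract surcharge, the last-mile shipment cost overrun.
2 steps out: the port carrier cost overrun, the component carrier rerouting, the regional forecast delay.
3 steps out: the production line rerouting.
Not reachable from it: the warehouse fleet cancellation, the forecast shutdown.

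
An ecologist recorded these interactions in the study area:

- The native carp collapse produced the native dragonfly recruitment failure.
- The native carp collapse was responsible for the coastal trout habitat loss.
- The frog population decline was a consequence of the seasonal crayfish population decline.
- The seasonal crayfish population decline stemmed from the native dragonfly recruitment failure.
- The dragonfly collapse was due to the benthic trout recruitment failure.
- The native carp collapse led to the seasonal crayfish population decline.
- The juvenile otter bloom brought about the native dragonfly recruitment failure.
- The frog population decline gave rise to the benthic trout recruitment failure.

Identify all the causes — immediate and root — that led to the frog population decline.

the juvenile otter bloom, the native carp collapse, the native dragonfly recruitment failure, the seasonal crayfish population decline

Immediate cause of the frog population decline: the seasonal crayfish population decline.
Further upstream: the native carp collapse, the juvenile otter bloom, the native dragonfly recruitment failure.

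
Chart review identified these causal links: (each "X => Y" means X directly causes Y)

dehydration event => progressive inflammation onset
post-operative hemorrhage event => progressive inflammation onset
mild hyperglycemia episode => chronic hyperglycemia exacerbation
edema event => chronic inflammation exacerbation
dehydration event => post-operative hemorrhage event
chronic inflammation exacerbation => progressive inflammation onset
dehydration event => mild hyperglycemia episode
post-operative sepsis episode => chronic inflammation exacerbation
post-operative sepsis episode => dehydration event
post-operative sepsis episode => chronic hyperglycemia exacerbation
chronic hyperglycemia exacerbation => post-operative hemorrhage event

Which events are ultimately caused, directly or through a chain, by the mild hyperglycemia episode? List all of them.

the chronic hyperglycemia exacerbation, the post-operative hemorrhage event, the progressive inflammation onset

Direct effects: the chronic hyperglycemia exacerbation.
2 steps out: the post-operative hemorrhage event.
3 steps out: the progressive inflammation onset.
Not reachable from it: the post-operative sepsis episode, the chronic inflammation exacerbation, the dehydration event, the edema event.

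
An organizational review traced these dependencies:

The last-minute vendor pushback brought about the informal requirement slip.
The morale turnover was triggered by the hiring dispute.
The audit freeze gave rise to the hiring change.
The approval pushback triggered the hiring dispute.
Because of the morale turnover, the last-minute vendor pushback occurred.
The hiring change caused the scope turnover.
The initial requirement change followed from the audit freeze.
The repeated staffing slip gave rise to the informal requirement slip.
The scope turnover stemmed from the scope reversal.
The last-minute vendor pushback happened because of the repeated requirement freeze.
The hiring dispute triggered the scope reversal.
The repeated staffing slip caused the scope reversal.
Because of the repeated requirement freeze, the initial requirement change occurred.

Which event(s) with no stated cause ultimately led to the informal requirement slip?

the approval pushback, the repeated requirement freeze, the repeated staffing slip

Tracing upstream from the informal requirement slip: the informal requirement slip ← the last-minute vendor pushback ← the morale turnover ← the hiring dispute ← the approval pushback.
A separate upstream branch: the informal requirement slip ← the repeated staffing slip.
A separate upstream branch: the informal requirement slip ← the last-minute vendor pushback ← the repeated requirement freeze.
Each of those chain origins has no stated cause.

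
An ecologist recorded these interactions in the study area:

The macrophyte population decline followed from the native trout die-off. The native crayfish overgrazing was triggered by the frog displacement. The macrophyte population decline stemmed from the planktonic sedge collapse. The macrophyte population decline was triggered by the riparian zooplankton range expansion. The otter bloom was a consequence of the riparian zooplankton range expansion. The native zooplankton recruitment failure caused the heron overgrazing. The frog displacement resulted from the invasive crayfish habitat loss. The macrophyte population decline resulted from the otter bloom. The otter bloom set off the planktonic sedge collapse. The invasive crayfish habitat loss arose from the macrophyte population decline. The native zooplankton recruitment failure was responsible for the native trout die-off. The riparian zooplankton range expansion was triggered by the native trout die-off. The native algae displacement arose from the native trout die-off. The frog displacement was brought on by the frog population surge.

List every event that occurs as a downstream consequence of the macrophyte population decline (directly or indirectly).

Direct effects: the invasive crayfish habitat loss.
2 steps out: the frog displacement.
3 steps out: the native crayfish overgrazing.
Not reachable from it: the native zooplankton recruitment failure, the native trout die-off, the riparian zooplankton range expansion, the heron overgrazing, the otter bloom, the planktonic sedge collapse, the native algae displacement, the frog population surge.

the frog displacement, the invasive crayfish habitat loss, the native crayfish overgrazing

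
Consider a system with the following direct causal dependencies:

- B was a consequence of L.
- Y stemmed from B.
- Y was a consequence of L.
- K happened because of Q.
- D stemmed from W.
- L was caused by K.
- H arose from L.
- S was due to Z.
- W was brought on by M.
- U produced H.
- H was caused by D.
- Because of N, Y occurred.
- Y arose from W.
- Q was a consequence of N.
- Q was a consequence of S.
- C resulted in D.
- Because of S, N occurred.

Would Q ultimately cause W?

No

Q leads to K, L, B, Y, H; W is not among them.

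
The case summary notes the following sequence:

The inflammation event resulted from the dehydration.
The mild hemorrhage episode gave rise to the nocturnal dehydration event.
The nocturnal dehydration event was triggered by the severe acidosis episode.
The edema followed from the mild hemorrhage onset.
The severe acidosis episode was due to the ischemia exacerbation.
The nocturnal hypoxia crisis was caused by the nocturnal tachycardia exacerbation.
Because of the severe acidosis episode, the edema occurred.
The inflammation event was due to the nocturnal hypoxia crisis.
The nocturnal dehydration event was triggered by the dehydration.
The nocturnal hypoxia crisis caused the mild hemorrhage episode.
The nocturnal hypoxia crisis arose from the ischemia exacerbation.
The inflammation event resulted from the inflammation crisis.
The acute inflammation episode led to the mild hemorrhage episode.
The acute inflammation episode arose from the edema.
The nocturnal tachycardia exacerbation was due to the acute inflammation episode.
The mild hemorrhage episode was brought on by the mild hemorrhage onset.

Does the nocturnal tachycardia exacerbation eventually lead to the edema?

The nocturnal tachycardia exacerbation leads to the nocturnal hypoxia crisis, the mild hemorrhage episode, the nocturnal dehydration event, the inflammation event; the edema is not among them.

No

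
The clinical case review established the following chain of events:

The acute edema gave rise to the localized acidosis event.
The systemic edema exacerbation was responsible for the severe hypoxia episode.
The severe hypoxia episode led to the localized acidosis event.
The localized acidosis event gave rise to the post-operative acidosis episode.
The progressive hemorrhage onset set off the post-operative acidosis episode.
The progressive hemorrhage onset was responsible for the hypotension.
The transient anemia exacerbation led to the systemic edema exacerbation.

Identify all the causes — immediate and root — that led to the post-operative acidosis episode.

Immediate causes of the post-operative acidosis episode: the localized acidosis event, the progressive hemorrhage onset.
Further upstream: the acute edema, the transient anemia exacerbation, the systemic edema exacerbation, the severe hypoxia episode.

the acute edema, the localized acidosis event, the progressive hemorrhage onset, the severe hypoxia episode, the systemic edema exacerbation, the transient anemia exacerbation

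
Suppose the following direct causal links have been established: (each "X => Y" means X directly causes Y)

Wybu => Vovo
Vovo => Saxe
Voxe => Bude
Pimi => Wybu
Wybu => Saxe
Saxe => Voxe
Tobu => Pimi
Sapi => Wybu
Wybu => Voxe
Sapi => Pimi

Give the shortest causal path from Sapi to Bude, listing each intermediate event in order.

Sapi → Wybu → Voxe → Bude

Sapi → Wybu
Wybu → Voxe
Voxe → Bude
Length: 3 steps.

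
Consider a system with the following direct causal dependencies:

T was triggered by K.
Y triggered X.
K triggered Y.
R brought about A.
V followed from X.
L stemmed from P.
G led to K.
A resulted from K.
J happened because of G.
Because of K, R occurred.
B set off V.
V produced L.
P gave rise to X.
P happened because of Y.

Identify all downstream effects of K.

Direct effects: T, R, Y, A.
2 steps out: P, X.
3 steps out: V, L.
Not reachable from it: G, J, B.

A, L, P, R, T, V, X, Y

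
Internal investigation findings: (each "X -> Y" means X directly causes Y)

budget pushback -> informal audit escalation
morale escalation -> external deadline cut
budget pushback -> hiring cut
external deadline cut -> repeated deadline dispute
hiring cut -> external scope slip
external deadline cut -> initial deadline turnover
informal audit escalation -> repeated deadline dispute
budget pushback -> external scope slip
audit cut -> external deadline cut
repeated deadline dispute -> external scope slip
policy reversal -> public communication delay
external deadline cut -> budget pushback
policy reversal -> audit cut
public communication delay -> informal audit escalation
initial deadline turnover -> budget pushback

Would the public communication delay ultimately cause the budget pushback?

The public communication delay leads to the informal audit escalation, the repeated deadline dispute, the external scope slip; the budget pushback is not among them.

No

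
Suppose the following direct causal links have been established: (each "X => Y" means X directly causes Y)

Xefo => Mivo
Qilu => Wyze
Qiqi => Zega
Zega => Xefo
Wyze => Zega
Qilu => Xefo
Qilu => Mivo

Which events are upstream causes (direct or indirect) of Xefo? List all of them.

Qilu, Qiqi, Wyze, Zega

Immediate causes of Xefo: Qilu, Zega.
Further upstream: Wyze, Qiqi.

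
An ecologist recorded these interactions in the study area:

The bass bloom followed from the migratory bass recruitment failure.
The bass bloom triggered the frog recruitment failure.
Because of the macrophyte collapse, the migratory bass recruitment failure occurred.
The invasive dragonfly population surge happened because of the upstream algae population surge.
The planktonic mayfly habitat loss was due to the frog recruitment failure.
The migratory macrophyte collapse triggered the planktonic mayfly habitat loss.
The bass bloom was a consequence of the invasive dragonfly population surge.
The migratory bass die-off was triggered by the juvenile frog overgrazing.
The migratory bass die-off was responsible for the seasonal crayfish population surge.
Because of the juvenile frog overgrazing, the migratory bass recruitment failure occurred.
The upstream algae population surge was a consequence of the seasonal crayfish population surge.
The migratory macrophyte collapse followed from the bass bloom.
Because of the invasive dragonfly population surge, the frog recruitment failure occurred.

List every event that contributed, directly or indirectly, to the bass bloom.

the invasive dragonfly population surge, the juvenile frog overgrazing, the macrophyte collapse, the migratory bass die-off, the migratory bass recruitment failure, the seasonal crayfish population surge, the upstream algae population surge

Immediate causes of the bass bloom: the migratory bass recruitment failure, the invasive dragonfly population surge.
Further upstream: the juvenile frog overgrazing, the migratory bass die-off, the seasonal crayfish population surge, the upstream algae population surge, the macrophyte collapse.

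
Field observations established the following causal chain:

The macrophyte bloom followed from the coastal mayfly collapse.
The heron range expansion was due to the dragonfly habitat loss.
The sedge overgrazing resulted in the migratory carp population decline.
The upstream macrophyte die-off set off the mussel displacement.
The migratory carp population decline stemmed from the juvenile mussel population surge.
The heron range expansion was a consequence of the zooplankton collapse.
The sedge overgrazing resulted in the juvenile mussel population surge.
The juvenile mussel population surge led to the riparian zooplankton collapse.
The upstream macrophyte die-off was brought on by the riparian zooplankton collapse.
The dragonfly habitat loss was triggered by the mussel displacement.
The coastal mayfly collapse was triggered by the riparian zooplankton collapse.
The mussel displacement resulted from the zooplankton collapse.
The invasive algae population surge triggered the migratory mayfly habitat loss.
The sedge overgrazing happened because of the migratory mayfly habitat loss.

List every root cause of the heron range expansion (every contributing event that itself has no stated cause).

Tracing upstream from the heron range expansion: the heron range expansion ← the dragonfly habitat loss ← the mussel displacement ← the upstream macrophyte die-off ← the riparian zooplankton collapse ← the juvenile mussel population surge ← the sedge overgrazing ← the migratory mayfly habitat loss ← the invasive algae population surge.
A separate upstream branch: the heron range expansion ← the zooplankton collapse.
Each of those chain origins has no stated cause.

the invasive algae population surge, the zooplankton collapse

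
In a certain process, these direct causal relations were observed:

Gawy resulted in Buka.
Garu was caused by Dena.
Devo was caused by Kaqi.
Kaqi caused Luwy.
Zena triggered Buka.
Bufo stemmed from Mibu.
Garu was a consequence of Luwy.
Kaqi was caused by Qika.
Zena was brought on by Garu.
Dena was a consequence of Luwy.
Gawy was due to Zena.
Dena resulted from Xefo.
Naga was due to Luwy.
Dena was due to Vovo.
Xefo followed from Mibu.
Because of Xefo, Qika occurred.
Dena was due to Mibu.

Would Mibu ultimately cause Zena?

There is a causal chain: Mibu → Dena → Garu → Zena.

Yes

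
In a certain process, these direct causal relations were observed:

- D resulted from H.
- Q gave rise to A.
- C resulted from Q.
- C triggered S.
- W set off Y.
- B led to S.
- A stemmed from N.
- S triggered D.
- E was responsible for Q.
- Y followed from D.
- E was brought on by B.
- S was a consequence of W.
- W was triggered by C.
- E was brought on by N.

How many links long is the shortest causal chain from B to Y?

Shortest chain: B → S → D → Y.

3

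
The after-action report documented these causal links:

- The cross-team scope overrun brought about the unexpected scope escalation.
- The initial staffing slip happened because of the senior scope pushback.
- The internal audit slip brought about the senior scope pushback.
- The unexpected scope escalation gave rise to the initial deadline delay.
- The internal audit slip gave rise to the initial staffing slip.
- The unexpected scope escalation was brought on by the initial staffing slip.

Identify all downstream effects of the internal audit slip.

the initial deadline delay, the initial staffing slip, the senior scope pushback, the unexpected scope escalation

Direct effects: the senior scope pushback, the initial staffing slip.
2 steps out: the unexpected scope escalation.
3 steps out: the initial deadline delay.
Not reachable from it: the cross-team scope overrun.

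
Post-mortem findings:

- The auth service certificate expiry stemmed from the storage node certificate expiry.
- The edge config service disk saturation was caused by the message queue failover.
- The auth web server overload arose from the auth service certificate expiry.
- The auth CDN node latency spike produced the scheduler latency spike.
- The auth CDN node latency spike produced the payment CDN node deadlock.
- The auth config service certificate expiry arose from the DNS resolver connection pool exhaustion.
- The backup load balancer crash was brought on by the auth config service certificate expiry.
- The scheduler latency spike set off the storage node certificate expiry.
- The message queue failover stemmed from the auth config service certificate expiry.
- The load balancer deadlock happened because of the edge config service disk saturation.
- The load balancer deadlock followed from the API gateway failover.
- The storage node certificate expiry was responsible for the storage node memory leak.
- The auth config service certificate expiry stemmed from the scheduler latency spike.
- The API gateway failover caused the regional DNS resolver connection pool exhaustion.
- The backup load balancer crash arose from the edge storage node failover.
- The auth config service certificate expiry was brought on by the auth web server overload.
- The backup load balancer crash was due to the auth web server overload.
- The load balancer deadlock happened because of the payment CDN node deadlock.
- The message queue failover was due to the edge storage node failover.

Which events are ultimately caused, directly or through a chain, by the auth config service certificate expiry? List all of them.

the backup load balancer crash, the edge config service disk saturation, the load balancer deadlock, the message queue failover

Direct effects: the backup load balancer crash, the message queue failover.
2 steps out: the edge config service disk saturation.
3 steps out: the load balancer deadlock.
Not reachable from it: the API gateway failover, the regional DNS resolver connection pool exhaustion, the DNS resolver connection pool exhaustion, the auth CDN node latency spike, the scheduler latency spike, the payment CDN node deadlock, the edge storage node failover, the storage node certificate expiry, the storage node memory leak, the auth service certificate expiry, the auth web server overload.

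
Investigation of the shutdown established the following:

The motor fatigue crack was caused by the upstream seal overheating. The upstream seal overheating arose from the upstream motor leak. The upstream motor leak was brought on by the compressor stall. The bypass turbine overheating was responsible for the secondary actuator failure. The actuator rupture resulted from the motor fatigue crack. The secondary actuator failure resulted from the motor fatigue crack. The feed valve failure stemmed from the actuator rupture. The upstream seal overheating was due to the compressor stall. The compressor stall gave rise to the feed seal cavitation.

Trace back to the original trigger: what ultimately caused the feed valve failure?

Tracing upstream from the feed valve failure: the feed valve failure ← the actuator rupture ← the motor fatigue crack ← the upstream seal overheating ← the compressor stall.
The compressor stall has no stated cause, so it is the root.

the compressor stall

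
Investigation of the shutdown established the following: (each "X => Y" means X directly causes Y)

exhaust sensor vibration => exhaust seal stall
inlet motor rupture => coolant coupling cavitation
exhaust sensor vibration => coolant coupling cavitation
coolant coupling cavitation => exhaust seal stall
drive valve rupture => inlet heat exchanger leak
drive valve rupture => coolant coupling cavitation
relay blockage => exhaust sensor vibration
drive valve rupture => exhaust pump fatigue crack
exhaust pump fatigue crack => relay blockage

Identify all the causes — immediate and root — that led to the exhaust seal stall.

Immediate causes of the exhaust seal stall: the exhaust sensor vibration, the coolant coupling cavitation.
Further upstream: the drive valve rupture, the exhaust pump fatigue crack, the relay blockage, the inlet motor rupture.

the coolant coupling cavitation, the drive valve rupture, the exhaust pump fatigue crack, the exhaust sensor vibration, the inlet motor rupture, the relay blockage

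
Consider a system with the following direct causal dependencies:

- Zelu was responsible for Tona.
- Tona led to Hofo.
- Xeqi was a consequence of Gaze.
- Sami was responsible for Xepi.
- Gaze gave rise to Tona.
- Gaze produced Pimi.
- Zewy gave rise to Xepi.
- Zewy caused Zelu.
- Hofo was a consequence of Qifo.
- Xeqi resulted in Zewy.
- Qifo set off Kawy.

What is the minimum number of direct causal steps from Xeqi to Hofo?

Shortest chain: Xeqi → Zewy → Zelu → Tona → Hofo.

4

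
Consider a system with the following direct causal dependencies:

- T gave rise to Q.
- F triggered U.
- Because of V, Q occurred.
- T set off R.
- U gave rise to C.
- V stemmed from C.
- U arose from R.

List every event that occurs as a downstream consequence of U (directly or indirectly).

C, Q, V

Direct effects: C.
2 steps out: V.
3 steps out: Q.
Not reachable from it: F, T, R.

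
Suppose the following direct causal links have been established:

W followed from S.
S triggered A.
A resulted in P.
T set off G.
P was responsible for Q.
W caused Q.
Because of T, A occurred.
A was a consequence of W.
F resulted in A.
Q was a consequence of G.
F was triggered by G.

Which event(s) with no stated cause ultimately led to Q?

Tracing upstream from Q: Q ← W ← S.
A separate upstream branch: Q ← G ← T.
Each of those chain origins has no stated cause.

S, T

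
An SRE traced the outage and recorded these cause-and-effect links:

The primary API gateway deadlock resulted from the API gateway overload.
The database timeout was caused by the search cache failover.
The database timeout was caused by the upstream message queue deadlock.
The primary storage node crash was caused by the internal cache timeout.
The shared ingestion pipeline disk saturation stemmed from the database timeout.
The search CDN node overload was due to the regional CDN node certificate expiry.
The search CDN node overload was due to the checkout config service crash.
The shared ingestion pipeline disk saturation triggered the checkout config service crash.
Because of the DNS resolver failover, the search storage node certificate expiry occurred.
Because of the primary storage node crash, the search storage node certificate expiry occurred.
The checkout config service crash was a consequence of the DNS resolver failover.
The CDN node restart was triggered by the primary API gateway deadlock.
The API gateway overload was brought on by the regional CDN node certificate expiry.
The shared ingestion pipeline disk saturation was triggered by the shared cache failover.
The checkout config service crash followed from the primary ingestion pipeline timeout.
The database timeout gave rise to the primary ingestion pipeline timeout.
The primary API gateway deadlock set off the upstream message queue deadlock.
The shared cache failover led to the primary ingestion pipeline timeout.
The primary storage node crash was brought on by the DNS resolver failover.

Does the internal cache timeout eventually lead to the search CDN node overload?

No

The internal cache timeout leads to the primary storage node crash, the search storage node certificate expiry; the search CDN node overload is not among them.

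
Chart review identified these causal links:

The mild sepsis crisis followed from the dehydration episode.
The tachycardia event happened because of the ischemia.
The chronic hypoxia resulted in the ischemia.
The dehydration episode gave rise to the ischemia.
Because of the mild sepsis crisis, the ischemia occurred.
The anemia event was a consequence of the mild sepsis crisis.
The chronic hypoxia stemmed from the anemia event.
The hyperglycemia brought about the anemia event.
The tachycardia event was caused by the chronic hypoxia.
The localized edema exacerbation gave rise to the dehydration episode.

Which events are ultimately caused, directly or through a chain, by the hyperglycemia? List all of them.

the anemia event, the chronic hypoxia, the ischemia, the tachycardia event

Direct effects: the anemia event.
2 steps out: the chronic hypoxia.
3 steps out: the ischemia, the tachycardia event.
Not reachable from it: the localized edema exacerbation, the dehydration episode, the mild sepsis crisis.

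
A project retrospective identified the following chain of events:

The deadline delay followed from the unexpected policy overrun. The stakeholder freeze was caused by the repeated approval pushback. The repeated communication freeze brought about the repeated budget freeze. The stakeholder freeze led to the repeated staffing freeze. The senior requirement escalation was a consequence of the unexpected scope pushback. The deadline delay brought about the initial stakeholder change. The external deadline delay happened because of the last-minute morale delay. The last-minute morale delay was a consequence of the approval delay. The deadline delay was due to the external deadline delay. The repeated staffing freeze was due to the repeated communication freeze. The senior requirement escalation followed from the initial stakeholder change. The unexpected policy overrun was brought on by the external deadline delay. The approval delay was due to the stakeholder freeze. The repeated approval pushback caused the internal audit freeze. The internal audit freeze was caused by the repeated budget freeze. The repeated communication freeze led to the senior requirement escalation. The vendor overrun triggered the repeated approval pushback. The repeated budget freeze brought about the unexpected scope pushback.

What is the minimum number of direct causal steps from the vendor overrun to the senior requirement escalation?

8

Shortest chain: the vendor overrun → the repeated approval pushback → the stakeholder freeze → the approval delay → the last-minute morale delay → the external deadline delay → the deadline delay → the initial stakeholder change → the senior requirement escalation.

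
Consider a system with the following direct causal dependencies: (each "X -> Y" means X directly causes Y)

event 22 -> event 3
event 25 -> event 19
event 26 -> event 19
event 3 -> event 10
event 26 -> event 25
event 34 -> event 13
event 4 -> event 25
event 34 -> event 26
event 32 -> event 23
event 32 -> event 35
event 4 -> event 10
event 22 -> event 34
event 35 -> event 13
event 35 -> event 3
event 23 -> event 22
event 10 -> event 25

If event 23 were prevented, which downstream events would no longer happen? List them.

Downstream of event 23: event 22, event 34, event 3, event 13, event 10, event 26, event 25, event 19.
Of those, still caused via another path: event 3, event 13, event 10, event 25, event 19.
The remainder have no surviving cause.

event 22, event 26, event 34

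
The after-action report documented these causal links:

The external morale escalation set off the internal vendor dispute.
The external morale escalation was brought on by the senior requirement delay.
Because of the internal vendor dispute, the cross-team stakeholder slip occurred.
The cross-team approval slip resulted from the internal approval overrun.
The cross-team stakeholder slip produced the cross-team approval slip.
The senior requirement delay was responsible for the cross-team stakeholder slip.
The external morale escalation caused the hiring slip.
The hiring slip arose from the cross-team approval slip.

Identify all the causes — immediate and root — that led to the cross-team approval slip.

Immediate causes of the cross-team approval slip: the internal approval overrun, the cross-team stakeholder slip.
Further upstream: the senior requirement delay, the external morale escalation, the internal vendor dispute.

the cross-team stakeholder slip, the external morale escalation, the internal approval overrun, the internal vendor dispute, the senior requirement delay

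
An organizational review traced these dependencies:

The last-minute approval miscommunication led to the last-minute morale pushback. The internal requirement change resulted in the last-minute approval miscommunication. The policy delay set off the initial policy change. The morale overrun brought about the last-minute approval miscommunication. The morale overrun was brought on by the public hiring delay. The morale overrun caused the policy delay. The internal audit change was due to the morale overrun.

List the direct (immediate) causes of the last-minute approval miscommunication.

Upstream contributors include the public hiring delay, but only the internal requirement change, the morale overrun feed directly into the last-minute approval miscommunication.

the internal requirement change, the morale overrun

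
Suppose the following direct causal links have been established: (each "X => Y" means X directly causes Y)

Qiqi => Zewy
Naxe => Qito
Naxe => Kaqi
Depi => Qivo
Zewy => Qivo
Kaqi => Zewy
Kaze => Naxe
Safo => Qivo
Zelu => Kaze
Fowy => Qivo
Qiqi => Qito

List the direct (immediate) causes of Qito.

Upstream contributors include Zelu, Kaze, but only Naxe, Qiqi feed directly into Qito.

Naxe, Qiqi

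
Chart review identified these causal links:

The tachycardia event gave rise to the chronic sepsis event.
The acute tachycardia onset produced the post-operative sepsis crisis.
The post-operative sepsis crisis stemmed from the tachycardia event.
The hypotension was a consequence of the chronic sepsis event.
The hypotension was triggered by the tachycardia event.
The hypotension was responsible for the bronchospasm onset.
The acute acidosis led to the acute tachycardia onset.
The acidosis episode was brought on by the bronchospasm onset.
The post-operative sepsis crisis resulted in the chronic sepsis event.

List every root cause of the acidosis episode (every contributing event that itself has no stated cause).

Tracing upstream from the acidosis episode: the acidosis episode ← the bronchospasm onset ← the hypotension ← the tachycardia event.
A separate upstream branch: the acidosis episode ← the bronchospasm onset ← the hypotension ← the chronic sepsis event ← the post-operative sepsis crisis ← the acute tachycardia onset ← the acute acidosis.
Each of those chain origins has no stated cause.

the acute acidosis, the tachycardia event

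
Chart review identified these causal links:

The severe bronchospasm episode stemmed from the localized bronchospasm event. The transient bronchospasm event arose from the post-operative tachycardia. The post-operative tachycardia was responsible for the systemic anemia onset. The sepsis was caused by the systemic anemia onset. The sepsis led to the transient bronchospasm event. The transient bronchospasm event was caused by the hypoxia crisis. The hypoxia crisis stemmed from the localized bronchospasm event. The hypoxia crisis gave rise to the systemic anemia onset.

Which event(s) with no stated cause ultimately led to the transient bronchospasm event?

Tracing upstream from the transient bronchospasm event: the transient bronchospasm event ← the hypoxia crisis ← the localized bronchospasm event.
A separate upstream branch: the transient bronchospasm event ← the post-operative tachycardia.
Each of those chain origins has no stated cause.

the localized bronchospasm event, the post-operative tachycardia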